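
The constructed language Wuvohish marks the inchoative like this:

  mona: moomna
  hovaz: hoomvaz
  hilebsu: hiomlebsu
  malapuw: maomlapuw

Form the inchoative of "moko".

moomko

Every pair shown (mona → moomna, hovaz → hoomvaz, hilebsu → hiomlebsu, …) follows the same rule: insert -om- after the first vowel.
So moko → moomko.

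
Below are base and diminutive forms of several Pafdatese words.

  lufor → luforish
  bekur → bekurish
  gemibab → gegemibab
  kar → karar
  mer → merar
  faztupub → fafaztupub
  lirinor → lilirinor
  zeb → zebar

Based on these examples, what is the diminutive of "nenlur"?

nenlurish

"nenlur" has 2 vowels. The stems with 2 vowels (bekur → bekurish, lufor → luforish) add -ish.
The other patterns: stems with 1 vowel add -ar; stems with 3 vowels repeat the first consonant+vowel as a prefix.
So nenlur → nenlurish.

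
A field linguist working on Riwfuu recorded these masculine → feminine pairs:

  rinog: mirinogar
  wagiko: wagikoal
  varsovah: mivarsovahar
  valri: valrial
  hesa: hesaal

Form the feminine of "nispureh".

hesa and varsovah both have last vowel 'a' yet inflect differently (hesaal, mivarsovahar), so the last vowel is not what conditions the rule; whether the stem ends in a vowel or a consonant is.
"nispureh" ends in a consonant. The stems ending in a consonant (varsovah → mivarsovahar, rinog → mirinogar) add mi- … -ar around the stem.
The other pattern: stems ending in a vowel add -al.
So nispureh → minispurehar.

minispurehar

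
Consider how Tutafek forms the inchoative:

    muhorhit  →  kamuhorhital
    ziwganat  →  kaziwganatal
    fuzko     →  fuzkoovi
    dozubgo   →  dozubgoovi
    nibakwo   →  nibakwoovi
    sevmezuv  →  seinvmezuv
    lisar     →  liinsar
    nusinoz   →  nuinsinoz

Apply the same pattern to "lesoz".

ziwganat and lisar both have last vowel 'a' yet inflect differently (kaziwganatal, liinsar), so the last vowel is not what conditions the rule; the final letter is.
"lesoz" ends in -z. The one such stem in the data (nusinoz → nuinsinoz) inserts -in- after the first vowel (as do sevmezuv, lisar), so the same rule applies.
The other patterns: stems ending in -t add ka- … -al around the stem; stems ending in -o add -ovi.
So lesoz → leinsoz.

leinsoz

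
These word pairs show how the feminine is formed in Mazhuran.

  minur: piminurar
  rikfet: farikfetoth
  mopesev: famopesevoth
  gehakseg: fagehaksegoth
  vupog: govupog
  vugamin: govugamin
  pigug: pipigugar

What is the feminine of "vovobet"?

gehakseg and pigug both end in -g yet inflect differently (fagehaksegoth, pipigugar), so the final letter is not what conditions the rule; the last vowel is.
"vovobet" has last vowel 'e'. The stems whose last vowel is 'e' (gehakseg → fagehaksegoth, rikfet → farikfetoth, mopesev → famopesevoth) add fa- … -oth around the stem.
The other patterns: stems whose last vowel is 'u' add pi- … -ar around the stem; stems whose last vowel is 'i' or 'o' add the prefix go-.
So vovobet → favovobetoth.

favovobetoth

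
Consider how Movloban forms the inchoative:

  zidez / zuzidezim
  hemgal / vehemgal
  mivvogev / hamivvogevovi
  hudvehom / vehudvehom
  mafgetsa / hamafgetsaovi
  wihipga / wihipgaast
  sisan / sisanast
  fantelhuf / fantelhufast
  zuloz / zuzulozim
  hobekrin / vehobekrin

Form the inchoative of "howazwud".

"howazwud" begins with h-. The stems beginning with h- (hemgal → vehemgal, hudvehom → vehudvehom, hobekrin → vehobekrin) add the prefix ve-.
The other patterns: stems beginning with m- add ha- … -ovi around the stem; stems beginning with z- add zu- … -im around the stem; stems beginning with f-, s- or w- add -ast.
So howazwud → vehowazwud.

vehowazwud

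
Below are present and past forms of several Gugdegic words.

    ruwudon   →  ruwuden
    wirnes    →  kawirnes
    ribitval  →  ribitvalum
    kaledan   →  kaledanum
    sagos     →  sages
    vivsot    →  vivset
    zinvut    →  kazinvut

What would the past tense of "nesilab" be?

nesilabum

ruwudon and kaledan both end in -n yet inflect differently (ruwuden, kaledanum), so the final letter is not what conditions the rule; the last vowel is.
"nesilab" has last vowel 'a'. The stems whose last vowel is 'a' (ribitval → ribitvalum, kaledan → kaledanum) add -um.
The other patterns: stems whose last vowel is 'o' change the last vowel to 'e'; stems whose last vowel is 'e' or 'u' add the prefix ka-.
So nesilab → nesilabum.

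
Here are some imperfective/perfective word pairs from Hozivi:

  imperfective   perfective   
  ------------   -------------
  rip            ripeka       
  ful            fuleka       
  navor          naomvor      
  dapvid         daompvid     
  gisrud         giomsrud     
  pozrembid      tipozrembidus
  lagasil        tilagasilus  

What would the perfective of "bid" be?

bideka

"bid" has 1 vowel. The stems with 1 vowel (rip → ripeka, ful → fuleka) add -eka.
The other patterns: stems with 2 vowels insert -om- after the first vowel; stems with 3 vowels add ti- … -us around the stem.
So bid → bideka.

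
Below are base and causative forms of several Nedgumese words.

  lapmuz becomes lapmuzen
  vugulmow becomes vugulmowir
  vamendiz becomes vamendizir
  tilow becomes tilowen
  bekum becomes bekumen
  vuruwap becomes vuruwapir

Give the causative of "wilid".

"wilid" has 2 vowels. The stems with 2 vowels (tilow → tilowen, bekum → bekumen, lapmuz → lapmuzen) add -en.
The other pattern: stems with 3 vowels add -ir.
So wilid → wiliden.

wiliden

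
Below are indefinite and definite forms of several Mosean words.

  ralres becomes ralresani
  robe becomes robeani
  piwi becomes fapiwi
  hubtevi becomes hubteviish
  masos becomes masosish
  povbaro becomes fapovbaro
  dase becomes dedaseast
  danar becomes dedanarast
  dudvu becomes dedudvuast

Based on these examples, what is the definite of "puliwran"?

"puliwran" begins with p-. The stems beginning with p- (povbaro → fapovbaro, piwi → fapiwi) add the prefix fa-.
So puliwran → fapuliwran.

fapuliwran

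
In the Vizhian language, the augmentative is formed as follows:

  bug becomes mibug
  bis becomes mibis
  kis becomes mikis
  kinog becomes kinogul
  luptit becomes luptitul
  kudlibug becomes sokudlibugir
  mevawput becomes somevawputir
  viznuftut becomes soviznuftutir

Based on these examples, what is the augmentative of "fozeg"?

bug and kinog both end in -g yet inflect differently (mibug, kinogul), so the final letter is not what conditions the rule; the number of vowels is.
"fozeg" has 2 vowels. The stems with 2 vowels (kinog → kinogul, luptit → luptitul) add -ul.
The other patterns: stems with 1 vowel add the prefix mi-; stems with 3 vowels add so- … -ir around the stem.
So fozeg → fozegul.

fozegul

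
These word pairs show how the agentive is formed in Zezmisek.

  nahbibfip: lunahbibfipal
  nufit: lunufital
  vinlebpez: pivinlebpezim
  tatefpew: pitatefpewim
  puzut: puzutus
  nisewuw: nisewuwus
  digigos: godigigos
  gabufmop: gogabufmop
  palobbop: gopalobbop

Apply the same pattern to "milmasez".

nufit and puzut both end in -t yet inflect differently (lunufital, puzutus), so the final letter is not what conditions the rule; the last vowel is.
"milmasez" has last vowel 'e'. The stems whose last vowel is 'e' (vinlebpez → pivinlebpezim, tatefpew → pitatefpewim) add pi- … -im around the stem.
So milmasez → pimilmasezim.

pimilmasezim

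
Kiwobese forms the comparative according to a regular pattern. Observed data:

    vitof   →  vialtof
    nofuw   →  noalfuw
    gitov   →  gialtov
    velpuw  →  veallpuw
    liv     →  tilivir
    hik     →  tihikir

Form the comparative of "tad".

titadir

gitov and liv both end in -v yet inflect differently (gialtov, tilivir), so the final letter is not what conditions the rule; the number of vowels is.
"tad" has 1 vowel. The stems with 1 vowel (liv → tilivir, hik → tihikir) add ti- … -ir around the stem.
The other pattern: stems with 2 vowels insert -al- after the first vowel.
So tad → titadir.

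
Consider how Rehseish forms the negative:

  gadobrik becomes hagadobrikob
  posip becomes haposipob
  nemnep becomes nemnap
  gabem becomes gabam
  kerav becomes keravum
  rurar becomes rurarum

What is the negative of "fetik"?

posip and nemnep both end in -p yet inflect differently (haposipob, nemnap), so the final letter is not what conditions the rule; the last vowel is.
"fetik" has last vowel 'i'. The stems whose last vowel is 'i' (gadobrik → hagadobrikob, posip → haposipob) add ha- … -ob around the stem.
The other patterns: stems whose last vowel is 'e' change the last vowel to 'a'; stems whose last vowel is 'a' add -um.
So fetik → hafetikob.

hafetikob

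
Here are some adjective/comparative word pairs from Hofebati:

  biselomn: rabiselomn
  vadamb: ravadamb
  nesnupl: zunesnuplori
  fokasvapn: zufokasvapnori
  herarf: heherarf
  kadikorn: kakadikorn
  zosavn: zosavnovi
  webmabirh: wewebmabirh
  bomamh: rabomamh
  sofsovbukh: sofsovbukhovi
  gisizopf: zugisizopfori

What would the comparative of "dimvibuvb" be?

dimvibuvbovi

"dimvibuvb" has second-to-last letter 'v'. The one such stem in the data (zosavn → zosavnovi) adds -ovi, so the same rule applies.
So dimvibuvb → dimvibuvbovi.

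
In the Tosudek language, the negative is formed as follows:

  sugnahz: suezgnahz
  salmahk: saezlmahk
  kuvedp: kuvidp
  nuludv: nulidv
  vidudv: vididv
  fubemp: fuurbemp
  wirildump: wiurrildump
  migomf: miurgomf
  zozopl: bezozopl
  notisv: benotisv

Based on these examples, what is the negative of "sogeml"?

sourgeml

kuvedp and fubemp both end in -p yet inflect differently (kuvidp, fuurbemp), so the final letter is not what conditions the rule; the second-to-last letter is.
"sogeml" has second-to-last letter 'm'. The stems whose second-to-last letter is 'm' (fubemp → fuurbemp, wirildump → wiurrildump, migomf → miurgomf) insert -ur- after the first vowel.
So sogeml → sourgeml.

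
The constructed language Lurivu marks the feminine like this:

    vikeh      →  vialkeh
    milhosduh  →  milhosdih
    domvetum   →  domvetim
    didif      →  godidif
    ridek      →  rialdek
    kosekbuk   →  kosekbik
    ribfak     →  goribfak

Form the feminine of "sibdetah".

gosibdetah

milhosduh and vikeh both end in -h yet inflect differently (milhosdih, vialkeh), so the final letter is not what conditions the rule; the last vowel is.
"sibdetah" has last vowel 'a'. The one such stem in the data (ribfak → goribfak) adds the prefix go-, so the same rule applies.
The other patterns: stems whose last vowel is 'u' change the last vowel to 'i'; stems whose last vowel is 'e' insert -al- after the first vowel.
So sibdetah → gosibdetah.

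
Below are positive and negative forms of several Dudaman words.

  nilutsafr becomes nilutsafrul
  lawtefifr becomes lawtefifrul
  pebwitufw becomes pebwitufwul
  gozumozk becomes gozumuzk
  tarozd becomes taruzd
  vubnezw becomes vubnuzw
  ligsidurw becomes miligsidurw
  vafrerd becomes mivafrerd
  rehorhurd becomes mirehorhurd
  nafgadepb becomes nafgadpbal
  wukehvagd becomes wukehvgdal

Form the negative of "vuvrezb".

pebwitufw and vubnezw both end in -w yet inflect differently (pebwitufwul, vubnuzw), so the final letter is not what conditions the rule; the second-to-last letter is.
"vuvrezb" has second-to-last letter 'z'. The stems whose second-to-last letter is 'z' (gozumozk → gozumuzk, tarozd → taruzd, vubnezw → vubnuzw) change the last vowel to 'u'.
The other patterns: stems whose second-to-last letter is 'f' add -ul; stems whose second-to-last letter is 'r' add the prefix mi-; stems whose second-to-last letter is 'g' or 'p' delete the last vowel and add -al.
So vuvrezb → vuvruzb.

vuvruzb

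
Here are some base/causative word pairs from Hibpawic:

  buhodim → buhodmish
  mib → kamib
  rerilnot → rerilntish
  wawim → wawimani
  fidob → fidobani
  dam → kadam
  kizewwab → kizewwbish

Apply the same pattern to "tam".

katam

mib and fidob both end in -b yet inflect differently (kamib, fidobani), so the final letter is not what conditions the rule; the number of vowels is.
"tam" has 1 vowel. The stems with 1 vowel (dam → kadam, mib → kamib) add the prefix ka-.
So tam → katam.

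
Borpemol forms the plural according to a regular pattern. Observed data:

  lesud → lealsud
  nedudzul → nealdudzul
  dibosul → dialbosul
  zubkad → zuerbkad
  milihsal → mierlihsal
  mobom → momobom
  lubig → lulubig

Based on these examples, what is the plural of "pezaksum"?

lesud and zubkad both end in -d yet inflect differently (lealsud, zuerbkad), so the final letter is not what conditions the rule; the last vowel is.
"pezaksum" has last vowel 'u'. The stems whose last vowel is 'u' (lesud → lealsud, nedudzul → nealdudzul, dibosul → dialbosul) insert -al- after the first vowel.
The other patterns: stems whose last vowel is 'a' insert -er- after the first vowel; stems whose last vowel is 'i' or 'o' repeat the first consonant+vowel as a prefix.
So pezaksum → pealzaksum.

pealzaksum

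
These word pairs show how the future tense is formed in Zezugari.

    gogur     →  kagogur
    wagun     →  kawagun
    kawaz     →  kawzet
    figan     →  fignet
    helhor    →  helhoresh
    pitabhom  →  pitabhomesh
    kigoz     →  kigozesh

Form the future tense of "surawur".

kasurawur

wagun and figan both end in -n yet inflect differently (kawagun, fignet), so the final letter is not what conditions the rule; the last vowel is.
"surawur" has last vowel 'u'. The stems whose last vowel is 'u' (gogur → kagogur, wagun → kawagun) add the prefix ka-.
So surawur → kasurawur.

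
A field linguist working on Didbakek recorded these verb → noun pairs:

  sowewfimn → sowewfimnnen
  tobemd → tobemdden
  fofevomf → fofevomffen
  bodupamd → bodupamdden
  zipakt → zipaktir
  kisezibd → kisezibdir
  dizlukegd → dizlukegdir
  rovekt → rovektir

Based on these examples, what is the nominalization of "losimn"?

losimnnen

tobemd and kisezibd both end in -d yet inflect differently (tobemdden, kisezibdir), so the final letter is not what conditions the rule; the second-to-last letter is.
"losimn" has second-to-last letter 'm'. The stems whose second-to-last letter is 'm' (sowewfimn → sowewfimnnen, tobemd → tobemdden, fofevomf → fofevomffen) double the final consonant and add -en.
So losimn → losimnnen.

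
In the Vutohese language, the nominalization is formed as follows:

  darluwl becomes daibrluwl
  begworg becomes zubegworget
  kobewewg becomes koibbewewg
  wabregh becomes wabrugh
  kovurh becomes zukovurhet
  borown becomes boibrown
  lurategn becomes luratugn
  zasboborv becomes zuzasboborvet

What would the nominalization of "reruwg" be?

reibruwg

begworg and kobewewg both end in -g yet inflect differently (zubegworget, koibbewewg), so the final letter is not what conditions the rule; the second-to-last letter is.
"reruwg" has second-to-last letter 'w'. The stems whose second-to-last letter is 'w' (kobewewg → koibbewewg, darluwl → daibrluwl, borown → boibrown) insert -ib- after the first vowel.
The other patterns: stems whose second-to-last letter is 'r' add zu- … -et around the stem; stems whose second-to-last letter is 'g' change the last vowel to 'u'.
So reruwg → reibruwg.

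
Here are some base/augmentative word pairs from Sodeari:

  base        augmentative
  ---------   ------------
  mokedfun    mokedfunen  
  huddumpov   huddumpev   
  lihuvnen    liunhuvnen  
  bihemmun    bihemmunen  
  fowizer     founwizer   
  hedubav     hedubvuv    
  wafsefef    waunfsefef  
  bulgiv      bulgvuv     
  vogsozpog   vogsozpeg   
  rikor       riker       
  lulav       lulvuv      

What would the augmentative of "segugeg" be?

"segugeg" has last vowel 'e'. The stems whose last vowel is 'e' (fowizer → founwizer, wafsefef → waunfsefef, lihuvnen → liunhuvnen) insert -un- after the first vowel.
The other patterns: stems whose last vowel is 'u' add -en; stems whose last vowel is 'o' change the last vowel to 'e'; stems whose last vowel is 'a' or 'i' delete the last vowel and add -uv.
So segugeg → seungugeg.

seungugeg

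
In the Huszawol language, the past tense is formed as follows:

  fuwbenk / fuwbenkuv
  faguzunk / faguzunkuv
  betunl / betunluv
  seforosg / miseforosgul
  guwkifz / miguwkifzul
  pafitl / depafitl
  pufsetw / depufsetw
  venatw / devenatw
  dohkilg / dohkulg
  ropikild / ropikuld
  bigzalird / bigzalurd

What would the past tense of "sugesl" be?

betunl and pafitl both end in -l yet inflect differently (betunluv, depafitl), so the final letter is not what conditions the rule; the second-to-last letter is.
"sugesl" has second-to-last letter 's'. The one such stem in the data (seforosg → miseforosgul) adds mi- … -ul around the stem, so the same rule applies.
The other patterns: stems whose second-to-last letter is 'n' add -uv; stems whose second-to-last letter is 't' add the prefix de-; stems whose second-to-last letter is 'l' or 'r' change the last vowel to 'u'.
So sugesl → misugeslul.

misugeslul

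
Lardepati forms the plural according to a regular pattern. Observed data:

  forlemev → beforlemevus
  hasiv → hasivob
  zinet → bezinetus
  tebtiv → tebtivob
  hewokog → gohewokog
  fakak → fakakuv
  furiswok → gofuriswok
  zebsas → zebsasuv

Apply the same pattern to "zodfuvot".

fakak and furiswok both end in -k yet inflect differently (fakakuv, gofuriswok), so the final letter is not what conditions the rule; the last vowel is.
"zodfuvot" has last vowel 'o'. The stems whose last vowel is 'o' (hewokog → gohewokog, furiswok → gofuriswok) add the prefix go-.
The other patterns: stems whose last vowel is 'a' add -uv; stems whose last vowel is 'i' add -ob; stems whose last vowel is 'e' add be- … -us around the stem.
So zodfuvot → gozodfuvot.

gozodfuvot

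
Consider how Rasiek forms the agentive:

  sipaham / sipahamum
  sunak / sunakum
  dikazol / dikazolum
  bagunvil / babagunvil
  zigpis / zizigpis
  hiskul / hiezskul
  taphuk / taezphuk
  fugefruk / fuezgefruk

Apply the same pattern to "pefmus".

peezfmus

dikazol and bagunvil both end in -l yet inflect differently (dikazolum, babagunvil), so the final letter is not what conditions the rule; the last vowel is.
"pefmus" has last vowel 'u'. The stems whose last vowel is 'u' (hiskul → hiezskul, taphuk → taezphuk, fugefruk → fuezgefruk) insert -ez- after the first vowel.
The other patterns: stems whose last vowel is 'a' or 'o' add -um; stems whose last vowel is 'i' repeat the first consonant+vowel as a prefix.
So pefmus → peezfmus.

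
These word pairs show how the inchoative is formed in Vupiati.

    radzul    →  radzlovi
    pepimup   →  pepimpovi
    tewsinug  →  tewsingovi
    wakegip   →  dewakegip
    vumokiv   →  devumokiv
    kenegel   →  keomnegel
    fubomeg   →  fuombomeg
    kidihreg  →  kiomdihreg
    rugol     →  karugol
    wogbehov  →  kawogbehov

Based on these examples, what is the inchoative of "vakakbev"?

pepimup and wakegip both end in -p yet inflect differently (pepimpovi, dewakegip), so the final letter is not what conditions the rule; the last vowel is.
"vakakbev" has last vowel 'e'. The stems whose last vowel is 'e' (kenegel → keomnegel, fubomeg → fuombomeg, kidihreg → kiomdihreg) insert -om- after the first vowel.
The other patterns: stems whose last vowel is 'u' delete the last vowel and add -ovi; stems whose last vowel is 'i' add the prefix de-; stems whose last vowel is 'o' add the prefix ka-.
So vakakbev → vaomkakbev.

vaomkakbev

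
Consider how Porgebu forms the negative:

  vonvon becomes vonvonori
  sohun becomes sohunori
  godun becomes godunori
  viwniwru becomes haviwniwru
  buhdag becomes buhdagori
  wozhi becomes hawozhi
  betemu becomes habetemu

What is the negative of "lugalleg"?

"lugalleg" ends in a consonant. The stems ending in a consonant (godun → godunori, vonvon → vonvonori, buhdag → buhdagori) add -ori.
The other pattern: stems ending in a vowel add the prefix ha-.
So lugalleg → lugallegori.

lugallegori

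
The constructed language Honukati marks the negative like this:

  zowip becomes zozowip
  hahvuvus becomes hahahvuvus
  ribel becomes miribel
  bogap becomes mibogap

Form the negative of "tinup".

titinup

zowip and bogap both end in -p yet inflect differently (zozowip, mibogap), so the final letter is not what conditions the rule; the last vowel is.
"tinup" has last vowel 'u'. The one such stem in the data (hahvuvus → hahahvuvus) repeats the first consonant+vowel as a prefix (as does zowip), so the same rule applies.
So tinup → titinup.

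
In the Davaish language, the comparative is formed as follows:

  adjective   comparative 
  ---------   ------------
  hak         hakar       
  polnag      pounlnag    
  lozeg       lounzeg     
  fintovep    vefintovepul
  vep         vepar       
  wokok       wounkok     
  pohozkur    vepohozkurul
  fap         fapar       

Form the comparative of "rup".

"rup" has 1 vowel. The stems with 1 vowel (vep → vepar, hak → hakar, fap → fapar) add -ar.
So rup → rupar.

rupar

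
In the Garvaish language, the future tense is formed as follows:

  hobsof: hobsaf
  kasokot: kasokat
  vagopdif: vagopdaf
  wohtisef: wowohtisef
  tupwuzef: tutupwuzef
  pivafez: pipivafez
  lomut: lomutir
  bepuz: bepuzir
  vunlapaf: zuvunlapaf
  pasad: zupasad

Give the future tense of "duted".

duduted

hobsof and wohtisef both end in -f yet inflect differently (hobsaf, wowohtisef), so the final letter is not what conditions the rule; the last vowel is.
"duted" has last vowel 'e'. The stems whose last vowel is 'e' (wohtisef → wowohtisef, tupwuzef → tutupwuzef, pivafez → pipivafez) repeat the first consonant+vowel as a prefix.
The other patterns: stems whose last vowel is 'i' or 'o' change the last vowel to 'a'; stems whose last vowel is 'u' add -ir; stems whose last vowel is 'a' add the prefix zu-.
So duted → duduted.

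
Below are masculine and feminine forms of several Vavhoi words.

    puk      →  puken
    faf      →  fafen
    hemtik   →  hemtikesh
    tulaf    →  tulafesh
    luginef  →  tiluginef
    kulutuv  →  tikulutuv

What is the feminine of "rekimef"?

"rekimef" has 3 vowels. The stems with 3 vowels (luginef → tiluginef, kulutuv → tikulutuv) add the prefix ti-.
So rekimef → tirekimef.

tirekimef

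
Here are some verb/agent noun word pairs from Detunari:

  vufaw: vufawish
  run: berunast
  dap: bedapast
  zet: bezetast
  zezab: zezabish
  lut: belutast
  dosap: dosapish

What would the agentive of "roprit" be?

dap and dosap both end in -p yet inflect differently (bedapast, dosapish), so the final letter is not what conditions the rule; the number of vowels is.
"roprit" has 2 vowels. The stems with 2 vowels (zezab → zezabish, dosap → dosapish, vufaw → vufawish) add -ish.
So roprit → ropritish.

ropritish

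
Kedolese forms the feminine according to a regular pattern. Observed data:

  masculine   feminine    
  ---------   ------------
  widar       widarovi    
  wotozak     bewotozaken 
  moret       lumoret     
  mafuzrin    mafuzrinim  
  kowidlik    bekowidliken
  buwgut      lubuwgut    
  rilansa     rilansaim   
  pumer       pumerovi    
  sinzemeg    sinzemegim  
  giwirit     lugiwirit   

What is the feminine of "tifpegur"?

tifpegurovi

pumer and moret both have last vowel 'e' yet inflect differently (pumerovi, lumoret), so the last vowel is not what conditions the rule; the final letter is.
"tifpegur" ends in -r. The stems ending in -r (widar → widarovi, pumer → pumerovi) add -ovi.
So tifpegur → tifpegurovi.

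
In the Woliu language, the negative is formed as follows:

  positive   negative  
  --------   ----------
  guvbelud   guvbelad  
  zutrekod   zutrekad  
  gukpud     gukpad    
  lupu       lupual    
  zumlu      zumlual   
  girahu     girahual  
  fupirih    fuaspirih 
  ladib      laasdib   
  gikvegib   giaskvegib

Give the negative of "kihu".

kihual

guvbelud and lupu both have last vowel 'u' yet inflect differently (guvbelad, lupual), so the last vowel is not what conditions the rule; the final letter is.
"kihu" ends in -u. The stems ending in -u (lupu → lupual, zumlu → zumlual, girahu → girahual) add -al.
The other patterns: stems ending in -d change the last vowel to 'a'; stems ending in -b or -h insert -as- after the first vowel.
So kihu → kihual.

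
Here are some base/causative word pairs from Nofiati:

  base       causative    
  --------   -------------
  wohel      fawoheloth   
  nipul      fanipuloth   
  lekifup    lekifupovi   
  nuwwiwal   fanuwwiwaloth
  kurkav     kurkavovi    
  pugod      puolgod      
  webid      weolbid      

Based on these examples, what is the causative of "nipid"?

nuwwiwal and kurkav both have last vowel 'a' yet inflect differently (fanuwwiwaloth, kurkavovi), so the last vowel is not what conditions the rule; the final letter is.
"nipid" ends in -d. The stems ending in -d (pugod → puolgod, webid → weolbid) insert -ol- after the first vowel.
The other patterns: stems ending in -l add fa- … -oth around the stem; stems ending in -p or -v add -ovi.
So nipid → niolpid.

niolpid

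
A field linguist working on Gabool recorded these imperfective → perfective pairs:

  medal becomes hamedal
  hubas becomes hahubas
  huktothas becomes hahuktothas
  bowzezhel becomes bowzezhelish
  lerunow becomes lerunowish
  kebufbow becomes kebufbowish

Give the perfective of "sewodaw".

medal and bowzezhel both end in -l yet inflect differently (hamedal, bowzezhelish), so the final letter is not what conditions the rule; the last vowel is.
"sewodaw" has last vowel 'a'. The stems whose last vowel is 'a' (huktothas → hahuktothas, hubas → hahubas, medal → hamedal) add the prefix ha-.
The other pattern: stems whose last vowel is 'e' or 'o' add -ish.
So sewodaw → hasewodaw.

hasewodaw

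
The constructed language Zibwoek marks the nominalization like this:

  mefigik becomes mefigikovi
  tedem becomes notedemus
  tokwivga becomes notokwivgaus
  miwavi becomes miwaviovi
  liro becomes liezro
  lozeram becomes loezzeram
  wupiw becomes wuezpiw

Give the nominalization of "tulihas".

tedem and lozeram both end in -m yet inflect differently (notedemus, loezzeram), so the final letter is not what conditions the rule; the first letter is.
"tulihas" begins with t-. The stems beginning with t- (tokwivga → notokwivgaus, tedem → notedemus) add no- … -us around the stem.
The other patterns: stems beginning with m- add -ovi; stems beginning with l- or w- insert -ez- after the first vowel.
So tulihas → notulihasus.

notulihasus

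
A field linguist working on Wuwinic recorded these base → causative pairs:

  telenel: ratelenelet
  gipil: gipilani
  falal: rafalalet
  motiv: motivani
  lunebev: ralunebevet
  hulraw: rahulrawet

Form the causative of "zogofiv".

zogofivani

gipil and telenel both end in -l yet inflect differently (gipilani, ratelenelet), so the final letter is not what conditions the rule; the last vowel is.
"zogofiv" has last vowel 'i'. The stems whose last vowel is 'i' (gipil → gipilani, motiv → motivani) add -ani.
So zogofiv → zogofivani.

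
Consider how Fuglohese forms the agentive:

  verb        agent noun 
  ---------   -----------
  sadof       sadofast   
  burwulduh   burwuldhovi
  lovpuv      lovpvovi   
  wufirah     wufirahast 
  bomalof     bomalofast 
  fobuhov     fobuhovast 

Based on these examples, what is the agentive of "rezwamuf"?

rezwamfovi

"rezwamuf" has last vowel 'u'. The stems whose last vowel is 'u' (burwulduh → burwuldhovi, lovpuv → lovpvovi) delete the last vowel and add -ovi.
So rezwamuf → rezwamfovi.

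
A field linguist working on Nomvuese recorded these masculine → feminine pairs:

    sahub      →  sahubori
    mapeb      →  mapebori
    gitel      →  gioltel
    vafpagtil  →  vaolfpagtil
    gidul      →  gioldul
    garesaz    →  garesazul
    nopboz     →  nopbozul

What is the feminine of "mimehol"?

miolmehol

mapeb and gitel both have last vowel 'e' yet inflect differently (mapebori, gioltel), so the last vowel is not what conditions the rule; the final letter is.
"mimehol" ends in -l. The stems ending in -l (gitel → gioltel, vafpagtil → vaolfpagtil, gidul → gioldul) insert -ol- after the first vowel.
So mimehol → miolmehol.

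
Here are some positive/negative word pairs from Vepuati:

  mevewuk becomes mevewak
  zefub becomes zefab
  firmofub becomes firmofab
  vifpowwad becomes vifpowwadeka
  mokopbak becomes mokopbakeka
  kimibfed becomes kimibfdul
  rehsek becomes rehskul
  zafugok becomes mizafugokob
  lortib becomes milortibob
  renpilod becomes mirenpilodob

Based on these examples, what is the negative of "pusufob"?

"pusufob" has last vowel 'o'. The stems whose last vowel is 'o' (zafugok → mizafugokob, renpilod → mirenpilodob) add mi- … -ob around the stem.
So pusufob → mipusufobob.

mipusufobob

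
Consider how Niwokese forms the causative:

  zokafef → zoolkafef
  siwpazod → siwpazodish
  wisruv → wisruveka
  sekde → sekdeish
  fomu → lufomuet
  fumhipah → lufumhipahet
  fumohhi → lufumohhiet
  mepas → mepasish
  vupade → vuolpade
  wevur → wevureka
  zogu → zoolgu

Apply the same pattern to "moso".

"moso" begins with m-. The one such stem in the data (mepas → mepasish) adds -ish, so the same rule applies.
So moso → mosoish.

mosoish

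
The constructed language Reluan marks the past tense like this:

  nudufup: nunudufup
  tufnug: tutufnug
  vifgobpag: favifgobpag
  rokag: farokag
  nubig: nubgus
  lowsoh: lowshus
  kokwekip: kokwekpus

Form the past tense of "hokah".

tufnug and vifgobpag both end in -g yet inflect differently (tutufnug, favifgobpag), so the final letter is not what conditions the rule; the last vowel is.
"hokah" has last vowel 'a'. The stems whose last vowel is 'a' (vifgobpag → favifgobpag, rokag → farokag) add the prefix fa-.
So hokah → fahokah.

fahokah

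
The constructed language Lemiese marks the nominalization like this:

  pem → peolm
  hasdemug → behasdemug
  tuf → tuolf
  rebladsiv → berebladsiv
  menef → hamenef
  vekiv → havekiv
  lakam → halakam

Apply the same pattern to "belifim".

"belifim" has 3 vowels. The stems with 3 vowels (hasdemug → behasdemug, rebladsiv → berebladsiv) add the prefix be-.
The other patterns: stems with 1 vowel insert -ol- after the first vowel; stems with 2 vowels add the prefix ha-.
So belifim → bebelifim.

bebelifim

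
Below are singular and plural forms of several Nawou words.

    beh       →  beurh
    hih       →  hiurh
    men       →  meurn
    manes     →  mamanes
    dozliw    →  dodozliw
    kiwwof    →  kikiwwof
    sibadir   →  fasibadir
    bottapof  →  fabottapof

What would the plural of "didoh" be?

dididoh

"didoh" has 2 vowels. The stems with 2 vowels (manes → mamanes, dozliw → dodozliw, kiwwof → kikiwwof) repeat the first consonant+vowel as a prefix.
The other patterns: stems with 1 vowel insert -ur- after the first vowel; stems with 3 vowels add the prefix fa-.
So didoh → dididoh.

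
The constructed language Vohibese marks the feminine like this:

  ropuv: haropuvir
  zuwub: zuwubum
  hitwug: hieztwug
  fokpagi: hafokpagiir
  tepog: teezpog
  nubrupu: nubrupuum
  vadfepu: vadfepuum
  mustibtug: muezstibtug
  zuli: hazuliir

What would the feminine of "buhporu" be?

buhporuum

mustibtug and zuwub both have last vowel 'u' yet inflect differently (muezstibtug, zuwubum), so the last vowel is not what conditions the rule; the final letter is.
"buhporu" ends in -u. The stems ending in -u (vadfepu → vadfepuum, nubrupu → nubrupuum) add -um.
The other patterns: stems ending in -g insert -ez- after the first vowel; stems ending in -i or -v add ha- … -ir around the stem.
So buhporu → buhporuum.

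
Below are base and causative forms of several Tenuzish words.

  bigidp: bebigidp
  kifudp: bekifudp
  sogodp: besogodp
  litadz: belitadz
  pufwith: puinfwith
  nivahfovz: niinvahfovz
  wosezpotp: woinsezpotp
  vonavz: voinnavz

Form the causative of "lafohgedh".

belafohgedh

litadz and nivahfovz both end in -z yet inflect differently (belitadz, niinvahfovz), so the final letter is not what conditions the rule; the second-to-last letter is.
"lafohgedh" has second-to-last letter 'd'. The stems whose second-to-last letter is 'd' (bigidp → bebigidp, kifudp → bekifudp, sogodp → besogodp) add the prefix be-.
So lafohgedh → belafohgedh.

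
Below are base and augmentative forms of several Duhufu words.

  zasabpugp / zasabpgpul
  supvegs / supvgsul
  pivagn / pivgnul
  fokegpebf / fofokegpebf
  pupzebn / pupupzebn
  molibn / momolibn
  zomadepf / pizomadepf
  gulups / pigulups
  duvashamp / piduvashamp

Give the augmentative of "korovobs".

kokorovobs

pivagn and pupzebn both end in -n yet inflect differently (pivgnul, pupupzebn), so the final letter is not what conditions the rule; the second-to-last letter is.
"korovobs" has second-to-last letter 'b'. The stems whose second-to-last letter is 'b' (fokegpebf → fofokegpebf, pupzebn → pupupzebn, molibn → momolibn) repeat the first consonant+vowel as a prefix.
So korovobs → kokorovobs.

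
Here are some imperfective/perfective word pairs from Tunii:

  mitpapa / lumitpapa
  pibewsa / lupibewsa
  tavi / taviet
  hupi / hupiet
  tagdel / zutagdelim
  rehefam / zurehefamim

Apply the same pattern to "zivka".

mitpapa and rehefam both have last vowel 'a' yet inflect differently (lumitpapa, zurehefamim), so the last vowel is not what conditions the rule; the final letter is.
"zivka" ends in -a. The stems ending in -a (mitpapa → lumitpapa, pibewsa → lupibewsa) add the prefix lu-.
So zivka → luzivka.

luzivka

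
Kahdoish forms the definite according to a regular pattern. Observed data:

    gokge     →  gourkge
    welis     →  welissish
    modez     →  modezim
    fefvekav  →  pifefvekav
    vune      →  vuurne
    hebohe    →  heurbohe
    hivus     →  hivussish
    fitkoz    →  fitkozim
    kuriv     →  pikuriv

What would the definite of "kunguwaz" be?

kunguwazim

welis and kuriv both have last vowel 'i' yet inflect differently (welissish, pikuriv), so the last vowel is not what conditions the rule; the final letter is.
"kunguwaz" ends in -z. The stems ending in -z (fitkoz → fitkozim, modez → modezim) add -im.
So kunguwaz → kunguwazim.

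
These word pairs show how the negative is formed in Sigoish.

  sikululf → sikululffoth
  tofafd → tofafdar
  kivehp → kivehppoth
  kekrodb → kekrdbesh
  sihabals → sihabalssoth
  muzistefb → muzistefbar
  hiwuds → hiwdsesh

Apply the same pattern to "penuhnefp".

muzistefb and kekrodb both end in -b yet inflect differently (muzistefbar, kekrdbesh), so the final letter is not what conditions the rule; the second-to-last letter is.
"penuhnefp" has second-to-last letter 'f'. The stems whose second-to-last letter is 'f' (tofafd → tofafdar, muzistefb → muzistefbar) add -ar.
The other patterns: stems whose second-to-last letter is 'd' delete the last vowel and add -esh; stems whose second-to-last letter is 'h' or 'l' double the final consonant and add -oth.
So penuhnefp → penuhnefpar.

penuhnefpar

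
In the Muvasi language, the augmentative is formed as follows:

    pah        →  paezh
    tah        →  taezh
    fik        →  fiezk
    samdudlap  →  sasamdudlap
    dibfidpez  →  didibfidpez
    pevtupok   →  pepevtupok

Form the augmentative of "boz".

boezz

"boz" has 1 vowel. The stems with 1 vowel (pah → paezh, tah → taezh, fik → fiezk) insert -ez- after the first vowel.
So boz → boezz.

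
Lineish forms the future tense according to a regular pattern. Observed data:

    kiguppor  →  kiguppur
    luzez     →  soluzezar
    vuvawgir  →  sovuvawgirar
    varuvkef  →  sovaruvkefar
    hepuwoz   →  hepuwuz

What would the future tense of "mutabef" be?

somutabefar

kiguppor and vuvawgir both end in -r yet inflect differently (kiguppur, sovuvawgirar), so the final letter is not what conditions the rule; the last vowel is.
"mutabef" has last vowel 'e'. The stems whose last vowel is 'e' (varuvkef → sovaruvkefar, luzez → soluzezar) add so- … -ar around the stem.
So mutabef → somutabefar.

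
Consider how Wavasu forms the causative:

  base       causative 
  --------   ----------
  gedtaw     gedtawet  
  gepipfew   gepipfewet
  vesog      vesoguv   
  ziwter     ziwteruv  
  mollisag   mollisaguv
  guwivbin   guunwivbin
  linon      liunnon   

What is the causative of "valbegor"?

gepipfew and ziwter both have last vowel 'e' yet inflect differently (gepipfewet, ziwteruv), so the last vowel is not what conditions the rule; the final letter is.
"valbegor" ends in -r. The one such stem in the data (ziwter → ziwteruv) adds -uv, so the same rule applies.
So valbegor → valbegoruv.

valbegoruv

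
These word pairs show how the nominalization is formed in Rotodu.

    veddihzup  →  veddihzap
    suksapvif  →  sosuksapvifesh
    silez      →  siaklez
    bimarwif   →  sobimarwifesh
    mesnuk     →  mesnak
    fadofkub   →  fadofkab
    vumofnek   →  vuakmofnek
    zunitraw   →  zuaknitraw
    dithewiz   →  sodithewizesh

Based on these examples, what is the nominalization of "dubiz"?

mesnuk and vumofnek both end in -k yet inflect differently (mesnak, vuakmofnek), so the final letter is not what conditions the rule; the last vowel is.
"dubiz" has last vowel 'i'. The stems whose last vowel is 'i' (dithewiz → sodithewizesh, suksapvif → sosuksapvifesh, bimarwif → sobimarwifesh) add so- … -esh around the stem.
The other patterns: stems whose last vowel is 'u' change the last vowel to 'a'; stems whose last vowel is 'a' or 'e' insert -ak- after the first vowel.
So dubiz → sodubizesh.

sodubizesh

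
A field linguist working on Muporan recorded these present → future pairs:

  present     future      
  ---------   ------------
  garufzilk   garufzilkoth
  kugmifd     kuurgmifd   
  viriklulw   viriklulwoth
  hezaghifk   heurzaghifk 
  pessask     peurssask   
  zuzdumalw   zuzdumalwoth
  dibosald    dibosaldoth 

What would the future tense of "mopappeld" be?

mopappeldoth

dibosald and kugmifd both end in -d yet inflect differently (dibosaldoth, kuurgmifd), so the final letter is not what conditions the rule; the second-to-last letter is.
"mopappeld" has second-to-last letter 'l'. The stems whose second-to-last letter is 'l' (zuzdumalw → zuzdumalwoth, garufzilk → garufzilkoth, viriklulw → viriklulwoth) add -oth.
So mopappeld → mopappeldoth.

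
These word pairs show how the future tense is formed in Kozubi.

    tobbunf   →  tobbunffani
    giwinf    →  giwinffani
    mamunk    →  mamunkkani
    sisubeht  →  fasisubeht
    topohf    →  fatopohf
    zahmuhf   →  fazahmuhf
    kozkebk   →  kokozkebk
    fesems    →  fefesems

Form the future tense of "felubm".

tobbunf and topohf both end in -f yet inflect differently (tobbunffani, fatopohf), so the final letter is not what conditions the rule; the second-to-last letter is.
"felubm" has second-to-last letter 'b'. The one such stem in the data (kozkebk → kokozkebk) repeats the first consonant+vowel as a prefix (as does fesems), so the same rule applies.
So felubm → fefelubm.

fefelubm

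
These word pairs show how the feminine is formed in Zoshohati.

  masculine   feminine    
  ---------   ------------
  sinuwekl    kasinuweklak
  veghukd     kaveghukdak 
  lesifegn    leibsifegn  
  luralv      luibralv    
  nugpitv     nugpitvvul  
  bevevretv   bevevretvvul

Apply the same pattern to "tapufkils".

taibpufkils

"tapufkils" has second-to-last letter 'l'. The one such stem in the data (luralv → luibralv) inserts -ib- after the first vowel (as does lesifegn), so the same rule applies.
So tapufkils → taibpufkils.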